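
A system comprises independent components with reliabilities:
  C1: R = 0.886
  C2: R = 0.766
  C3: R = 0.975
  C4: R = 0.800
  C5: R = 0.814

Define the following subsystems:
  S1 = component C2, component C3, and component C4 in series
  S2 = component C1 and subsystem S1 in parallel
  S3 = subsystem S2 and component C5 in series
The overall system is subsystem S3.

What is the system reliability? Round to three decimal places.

Series (C2, C3, and C4): 0.76600 × 0.97500 × 0.80000 = 0.59748
Parallel (C1 and [0.59748]): 1 − (1 − 0.88600)(1 − 0.59748) = 0.95411
Series ([0.95411] and C5): 0.95411 × 0.81400 = 0.777

0.777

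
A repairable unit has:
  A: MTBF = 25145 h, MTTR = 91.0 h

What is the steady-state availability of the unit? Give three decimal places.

0.996

A(A) = MTBF/(MTBF+MTTR) = 25145/(25145+91.0) = 0.996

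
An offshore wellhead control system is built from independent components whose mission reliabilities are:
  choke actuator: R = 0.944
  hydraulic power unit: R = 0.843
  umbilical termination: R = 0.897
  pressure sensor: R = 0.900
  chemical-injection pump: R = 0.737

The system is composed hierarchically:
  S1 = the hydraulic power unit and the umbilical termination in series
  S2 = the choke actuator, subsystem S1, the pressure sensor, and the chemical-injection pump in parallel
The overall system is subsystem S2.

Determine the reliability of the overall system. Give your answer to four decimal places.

0.9996

Series (hydraulic power unit and umbilical termination): 0.843000 × 0.897000 = 0.756171
Parallel (choke actuator, [0.756171], pressure sensor, and chemical-injection pump): 1 − (1 − 0.944000)(1 − 0.756171)(1 − 0.900000)(1 − 0.737000) = 0.9996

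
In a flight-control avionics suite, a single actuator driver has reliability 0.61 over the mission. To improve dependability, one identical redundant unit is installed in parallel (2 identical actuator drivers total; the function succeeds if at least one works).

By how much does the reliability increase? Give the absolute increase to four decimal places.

0.2379

R_before = 0.61
R_after = 1 − (1 − 0.61)^2 = 0.8479
ΔR = 0.8479 − 0.61 = 0.2379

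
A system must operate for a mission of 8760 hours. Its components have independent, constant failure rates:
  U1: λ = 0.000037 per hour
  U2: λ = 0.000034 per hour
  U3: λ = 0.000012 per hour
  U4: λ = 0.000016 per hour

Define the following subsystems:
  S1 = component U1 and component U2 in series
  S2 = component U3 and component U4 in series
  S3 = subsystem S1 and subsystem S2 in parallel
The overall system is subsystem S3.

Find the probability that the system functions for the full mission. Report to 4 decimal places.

0.8993

R(U1) = exp(−0.000037 × 8760) = 0.723163
R(U2) = exp(−0.000034 × 8760) = 0.742420
R(U3) = exp(−0.000012 × 8760) = 0.900216
R(U4) = exp(−0.000016 × 8760) = 0.869219
Series (U1 and U2): 0.723163 × 0.742420 = 0.536891
Series (U3 and U4): 0.900216 × 0.869219 = 0.782485
Parallel ([0.536891] and [0.782485]): 1 − (1 − 0.536891)(1 − 0.782485) = 0.8993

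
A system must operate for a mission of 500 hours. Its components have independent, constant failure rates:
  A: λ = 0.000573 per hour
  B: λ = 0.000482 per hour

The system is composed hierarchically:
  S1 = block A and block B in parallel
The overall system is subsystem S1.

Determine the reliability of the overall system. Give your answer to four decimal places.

0.9467

R(A) = exp(−0.000573 × 500) = 0.750887
R(B) = exp(−0.000482 × 500) = 0.785842
Parallel (A and B): 1 − (1 − 0.750887)(1 − 0.785842) = 0.9467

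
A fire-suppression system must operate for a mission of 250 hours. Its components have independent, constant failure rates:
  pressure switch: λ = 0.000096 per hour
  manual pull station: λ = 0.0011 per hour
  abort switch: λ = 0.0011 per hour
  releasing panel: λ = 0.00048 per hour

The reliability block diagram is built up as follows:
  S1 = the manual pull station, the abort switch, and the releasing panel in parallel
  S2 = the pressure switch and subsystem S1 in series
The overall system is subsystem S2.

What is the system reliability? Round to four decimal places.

0.9699

R(pressure switch) = exp(−0.000096 × 250) = 0.976286
R(manual pull station) = exp(−0.0011 × 250) = 0.759572
R(abort switch) = exp(−0.0011 × 250) = 0.759572
R(releasing panel) = exp(−0.00048 × 250) = 0.886920
Parallel (manual pull station, abort switch, and releasing panel): 1 − (1 − 0.759572)(1 − 0.759572)(1 − 0.886920) = 0.993463
Series (pressure switch and [0.993463]): 0.976286 × 0.993463 = 0.9699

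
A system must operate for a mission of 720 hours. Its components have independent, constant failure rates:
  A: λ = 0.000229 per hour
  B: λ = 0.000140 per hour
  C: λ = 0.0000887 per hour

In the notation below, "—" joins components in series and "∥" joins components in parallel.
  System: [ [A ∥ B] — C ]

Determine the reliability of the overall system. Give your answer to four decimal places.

0.9245

R(A) = exp(−0.000229 × 720) = 0.847995
R(B) = exp(−0.000140 × 720) = 0.904114
R(C) = exp(−0.0000887 × 720) = 0.938133
Parallel (A and B): 1 − (1 − 0.847995)(1 − 0.904114) = 0.985425
Series ([0.985425] and C): 0.985425 × 0.938133 = 0.9245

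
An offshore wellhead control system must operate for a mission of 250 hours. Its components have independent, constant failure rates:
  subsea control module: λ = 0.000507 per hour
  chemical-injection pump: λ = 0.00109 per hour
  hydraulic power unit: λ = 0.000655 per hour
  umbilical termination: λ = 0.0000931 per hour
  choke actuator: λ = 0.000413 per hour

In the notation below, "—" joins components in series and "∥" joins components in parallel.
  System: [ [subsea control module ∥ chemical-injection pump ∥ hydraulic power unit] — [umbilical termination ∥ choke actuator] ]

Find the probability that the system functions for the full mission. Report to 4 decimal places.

R(subsea control module) = exp(−0.000507 × 250) = 0.880954
R(chemical-injection pump) = exp(−0.00109 × 250) = 0.761473
R(hydraulic power unit) = exp(−0.000655 × 250) = 0.848954
R(umbilical termination) = exp(−0.0000931 × 250) = 0.976994
R(choke actuator) = exp(−0.000413 × 250) = 0.901901
Parallel (subsea control module, chemical-injection pump, and hydraulic power unit): 1 − (1 − 0.880954)(1 − 0.761473)(1 − 0.848954) = 0.995711
Parallel (umbilical termination and choke actuator): 1 − (1 − 0.976994)(1 − 0.901901) = 0.997743
Series ([0.995711] and [0.997743]): 0.995711 × 0.997743 = 0.9935

0.9935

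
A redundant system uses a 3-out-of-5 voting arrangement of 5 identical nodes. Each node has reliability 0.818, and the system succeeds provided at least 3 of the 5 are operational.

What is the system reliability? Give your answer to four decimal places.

R = Σ_{i=3}^{5} C(5,i) p^i (1−p)^{5−i} with p = 0.818
C(5,3)·0.818^3·0.182^2 = 0.181302
C(5,4)·0.818^4·0.182^1 = 0.407432
C(5,5)·0.818^5·0.182^0 = 0.366241
Sum = 0.9550

0.9550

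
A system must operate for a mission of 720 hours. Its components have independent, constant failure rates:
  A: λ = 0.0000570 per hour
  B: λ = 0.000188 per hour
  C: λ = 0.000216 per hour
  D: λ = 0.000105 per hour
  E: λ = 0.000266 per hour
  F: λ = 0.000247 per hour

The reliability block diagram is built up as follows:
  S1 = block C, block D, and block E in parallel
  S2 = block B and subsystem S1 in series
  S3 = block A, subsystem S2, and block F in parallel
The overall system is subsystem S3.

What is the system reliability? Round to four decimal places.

0.9992

R(A) = exp(−0.0000570 × 720) = 0.959791
R(B) = exp(−0.000188 × 720) = 0.873401
R(C) = exp(−0.000216 × 720) = 0.855970
R(D) = exp(−0.000105 × 720) = 0.927187
R(E) = exp(−0.000266 × 720) = 0.825703
R(F) = exp(−0.000247 × 720) = 0.837076
Parallel (C, D, and E): 1 − (1 − 0.855970)(1 − 0.927187)(1 − 0.825703) = 0.998172
Series (B and [0.998172]): 0.873401 × 0.998172 = 0.871804
Parallel (A, [0.871804], and F): 1 − (1 − 0.959791)(1 − 0.871804)(1 − 0.837076) = 0.9992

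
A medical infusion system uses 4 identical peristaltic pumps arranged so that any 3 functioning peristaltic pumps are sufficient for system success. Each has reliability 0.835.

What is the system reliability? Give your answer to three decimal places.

R = Σ_{i=3}^{4} C(4,i) p^i (1−p)^{4−i} with p = 0.835
C(4,3)·0.835^3·0.165^1 = 0.38424
C(4,4)·0.835^4·0.165^0 = 0.48612
Sum = 0.870

0.870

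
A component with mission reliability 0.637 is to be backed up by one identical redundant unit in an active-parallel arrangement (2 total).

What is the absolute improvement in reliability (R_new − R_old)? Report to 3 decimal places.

0.231

R_before = 0.637
R_after = 1 − (1 − 0.637)^2 = 0.868
ΔR = 0.868 − 0.637 = 0.231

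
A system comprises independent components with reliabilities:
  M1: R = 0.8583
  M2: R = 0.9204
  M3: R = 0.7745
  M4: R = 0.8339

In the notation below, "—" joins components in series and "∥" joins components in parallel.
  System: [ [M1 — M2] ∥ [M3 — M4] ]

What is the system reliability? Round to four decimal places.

Series (M1 and M2): 0.858300 × 0.920400 = 0.789979
Series (M3 and M4): 0.774500 × 0.833900 = 0.645856
Parallel ([0.789979] and [0.645856]): 1 − (1 − 0.789979)(1 − 0.645856) = 0.9256

0.9256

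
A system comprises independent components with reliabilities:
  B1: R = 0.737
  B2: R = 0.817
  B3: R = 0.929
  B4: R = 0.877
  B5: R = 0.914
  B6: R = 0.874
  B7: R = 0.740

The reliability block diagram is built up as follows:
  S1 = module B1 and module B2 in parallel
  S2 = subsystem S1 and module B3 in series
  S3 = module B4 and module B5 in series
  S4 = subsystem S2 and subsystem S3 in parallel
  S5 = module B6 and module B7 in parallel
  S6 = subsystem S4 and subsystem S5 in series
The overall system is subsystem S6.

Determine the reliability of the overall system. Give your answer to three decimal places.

Parallel (B1 and B2): 1 − (1 − 0.73700)(1 − 0.81700) = 0.95187
Series ([0.95187] and B3): 0.95187 × 0.92900 = 0.88429
Series (B4 and B5): 0.87700 × 0.91400 = 0.80158
Parallel ([0.88429] and [0.80158]): 1 − (1 − 0.88429)(1 − 0.80158) = 0.97704
Parallel (B6 and B7): 1 − (1 − 0.87400)(1 − 0.74000) = 0.96724
Series ([0.97704] and [0.96724]): 0.97704 × 0.96724 = 0.945

0.945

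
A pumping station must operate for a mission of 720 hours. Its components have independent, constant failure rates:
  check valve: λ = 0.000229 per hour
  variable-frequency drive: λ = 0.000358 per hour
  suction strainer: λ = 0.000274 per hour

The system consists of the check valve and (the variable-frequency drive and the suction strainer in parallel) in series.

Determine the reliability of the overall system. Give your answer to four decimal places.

R(check valve) = exp(−0.000229 × 720) = 0.847995
R(variable-frequency drive) = exp(−0.000358 × 720) = 0.772781
R(suction strainer) = exp(−0.000274 × 720) = 0.820961
Parallel (variable-frequency drive and suction strainer): 1 − (1 − 0.772781)(1 − 0.820961) = 0.959319
Series (check valve and [0.959319]): 0.847995 × 0.959319 = 0.8135

0.8135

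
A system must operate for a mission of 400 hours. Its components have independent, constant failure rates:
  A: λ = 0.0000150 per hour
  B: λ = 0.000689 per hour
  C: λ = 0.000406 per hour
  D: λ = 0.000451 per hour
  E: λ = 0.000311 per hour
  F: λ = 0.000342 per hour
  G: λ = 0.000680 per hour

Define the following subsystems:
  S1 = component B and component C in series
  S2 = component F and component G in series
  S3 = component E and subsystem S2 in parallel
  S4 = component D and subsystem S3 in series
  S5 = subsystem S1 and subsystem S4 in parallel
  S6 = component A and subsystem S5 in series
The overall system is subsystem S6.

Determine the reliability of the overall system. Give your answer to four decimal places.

R(A) = exp(−0.0000150 × 400) = 0.994018
R(B) = exp(−0.000689 × 400) = 0.759117
R(C) = exp(−0.000406 × 400) = 0.850101
R(D) = exp(−0.000451 × 400) = 0.834936
R(E) = exp(−0.000311 × 400) = 0.883027
R(F) = exp(−0.000342 × 400) = 0.872145
R(G) = exp(−0.000680 × 400) = 0.761854
Series (B and C): 0.759117 × 0.850101 = 0.645326
Series (F and G): 0.872145 × 0.761854 = 0.664447
Parallel (E and [0.664447]): 1 − (1 − 0.883027)(1 − 0.664447) = 0.960749
Series (D and [0.960749]): 0.834936 × 0.960749 = 0.802164
Parallel ([0.645326] and [0.802164]): 1 − (1 − 0.645326)(1 − 0.802164) = 0.929833
Series (A and [0.929833]): 0.994018 × 0.929833 = 0.9243

0.9243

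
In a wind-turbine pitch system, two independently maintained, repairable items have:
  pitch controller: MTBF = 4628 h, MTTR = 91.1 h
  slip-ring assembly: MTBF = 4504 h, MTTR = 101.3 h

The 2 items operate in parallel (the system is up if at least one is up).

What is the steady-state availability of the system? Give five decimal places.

0.99958

A(pitch controller) = MTBF/(MTBF+MTTR) = 4628/(4628+91.1) = 0.980695
A(slip-ring assembly) = MTBF/(MTBF+MTTR) = 4504/(4504+101.3) = 0.978004
Parallel availability: 1 − (1 − 0.980695)(1 − 0.978004) = 0.99958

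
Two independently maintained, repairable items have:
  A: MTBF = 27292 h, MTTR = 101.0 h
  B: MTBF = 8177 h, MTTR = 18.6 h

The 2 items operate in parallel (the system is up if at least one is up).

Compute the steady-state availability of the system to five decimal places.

A(A) = MTBF/(MTBF+MTTR) = 27292/(27292+101.0) = 0.996313
A(B) = MTBF/(MTBF+MTTR) = 8177/(8177+18.6) = 0.997730
Parallel availability: 1 − (1 − 0.996313)(1 − 0.997730) = 0.99999

0.99999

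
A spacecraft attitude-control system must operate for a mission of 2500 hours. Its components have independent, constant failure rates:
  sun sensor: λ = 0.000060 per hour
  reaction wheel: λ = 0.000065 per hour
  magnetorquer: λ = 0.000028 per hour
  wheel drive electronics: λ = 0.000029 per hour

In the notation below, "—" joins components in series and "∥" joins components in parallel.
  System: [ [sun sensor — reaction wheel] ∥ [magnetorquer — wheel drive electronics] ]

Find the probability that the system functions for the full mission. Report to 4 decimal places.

R(sun sensor) = exp(−0.000060 × 2500) = 0.860708
R(reaction wheel) = exp(−0.000065 × 2500) = 0.850016
R(magnetorquer) = exp(−0.000028 × 2500) = 0.932394
R(wheel drive electronics) = exp(−0.000029 × 2500) = 0.930066
Series (sun sensor and reaction wheel): 0.860708 × 0.850016 = 0.731616
Series (magnetorquer and wheel drive electronics): 0.932394 × 0.930066 = 0.867188
Parallel ([0.731616] and [0.867188]): 1 − (1 − 0.731616)(1 − 0.867188) = 0.9644

0.9644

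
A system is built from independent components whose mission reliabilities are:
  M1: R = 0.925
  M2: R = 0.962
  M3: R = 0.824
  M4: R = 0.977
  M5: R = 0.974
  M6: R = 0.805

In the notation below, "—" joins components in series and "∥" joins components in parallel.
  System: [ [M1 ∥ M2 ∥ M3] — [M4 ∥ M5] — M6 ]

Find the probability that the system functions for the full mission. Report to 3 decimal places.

0.804

Parallel (M1, M2, and M3): 1 − (1 − 0.92500)(1 − 0.96200)(1 − 0.82400) = 0.99950
Parallel (M4 and M5): 1 − (1 − 0.97700)(1 − 0.97400) = 0.99940
Series ([0.99950], [0.99940], and M6): 0.99950 × 0.99940 × 0.80500 = 0.804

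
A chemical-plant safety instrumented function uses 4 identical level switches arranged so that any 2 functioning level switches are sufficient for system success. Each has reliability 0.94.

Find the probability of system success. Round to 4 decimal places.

R = Σ_{i=2}^{4} C(4,i) p^i (1−p)^{4−i} with p = 0.94
C(4,2)·0.94^2·0.06^2 = 0.019086
C(4,3)·0.94^3·0.06^1 = 0.199340
C(4,4)·0.94^4·0.06^0 = 0.780749
Sum = 0.9992

0.9992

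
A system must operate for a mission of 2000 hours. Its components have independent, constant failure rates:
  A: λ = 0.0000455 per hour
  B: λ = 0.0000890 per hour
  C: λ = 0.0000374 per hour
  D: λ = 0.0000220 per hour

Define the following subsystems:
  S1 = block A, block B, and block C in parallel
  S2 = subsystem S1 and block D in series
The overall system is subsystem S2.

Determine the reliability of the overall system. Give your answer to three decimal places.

0.956

R(A) = exp(−0.0000455 × 2000) = 0.91302
R(B) = exp(−0.0000890 × 2000) = 0.83694
R(C) = exp(−0.0000374 × 2000) = 0.92793
R(D) = exp(−0.0000220 × 2000) = 0.95695
Parallel (A, B, and C): 1 − (1 − 0.91302)(1 − 0.83694)(1 − 0.92793) = 0.99898
Series ([0.99898] and D): 0.99898 × 0.95695 = 0.956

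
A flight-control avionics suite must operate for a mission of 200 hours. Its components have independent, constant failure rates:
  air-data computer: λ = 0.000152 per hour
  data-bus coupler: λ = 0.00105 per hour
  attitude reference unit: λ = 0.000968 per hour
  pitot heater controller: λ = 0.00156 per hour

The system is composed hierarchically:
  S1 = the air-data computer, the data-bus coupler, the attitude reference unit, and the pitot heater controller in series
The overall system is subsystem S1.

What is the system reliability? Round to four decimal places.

R(air-data computer) = exp(−0.000152 × 200) = 0.970057
R(data-bus coupler) = exp(−0.00105 × 200) = 0.810584
R(attitude reference unit) = exp(−0.000968 × 200) = 0.823987
R(pitot heater controller) = exp(−0.00156 × 200) = 0.731982
Series (air-data computer, data-bus coupler, attitude reference unit, and pitot heater controller): 0.970057 × 0.810584 × 0.823987 × 0.731982 = 0.4743

0.4743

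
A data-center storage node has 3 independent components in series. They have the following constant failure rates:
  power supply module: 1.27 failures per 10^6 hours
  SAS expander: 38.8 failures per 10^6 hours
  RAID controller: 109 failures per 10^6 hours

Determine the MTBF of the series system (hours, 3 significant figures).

Series of exponential components: λ_sys = Σ λ_i
λ_sys = 0.00000127 + 0.0000388 + 0.000109 = 1.4907e-04 /h
MTBF = 1 / λ_sys = 6710 h

6710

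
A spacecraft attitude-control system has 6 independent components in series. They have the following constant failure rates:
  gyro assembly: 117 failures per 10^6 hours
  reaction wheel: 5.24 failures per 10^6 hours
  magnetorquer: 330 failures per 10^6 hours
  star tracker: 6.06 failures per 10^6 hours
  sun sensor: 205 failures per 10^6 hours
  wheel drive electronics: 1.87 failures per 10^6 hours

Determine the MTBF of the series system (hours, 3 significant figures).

Series of exponential components: λ_sys = Σ λ_i
λ_sys = 0.000117 + 0.00000524 + 0.000330 + 0.00000606 + 0.000205 + 0.00000187 = 6.6517e-04 /h
MTBF = 1 / λ_sys = 1500 h

1500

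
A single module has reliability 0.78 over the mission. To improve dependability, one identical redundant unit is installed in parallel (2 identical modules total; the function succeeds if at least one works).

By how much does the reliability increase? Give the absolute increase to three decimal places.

R_before = 0.78
R_after = 1 − (1 − 0.78)^2 = 0.952
ΔR = 0.952 − 0.78 = 0.172

0.172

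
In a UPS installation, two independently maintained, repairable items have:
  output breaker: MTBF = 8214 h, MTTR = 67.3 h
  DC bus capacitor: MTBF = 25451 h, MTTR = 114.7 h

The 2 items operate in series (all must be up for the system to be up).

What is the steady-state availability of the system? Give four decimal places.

A(output breaker) = MTBF/(MTBF+MTTR) = 8214/(8214+67.3) = 0.991873
A(DC bus capacitor) = MTBF/(MTBF+MTTR) = 25451/(25451+114.7) = 0.995514
Series availability: 0.991873 × 0.995514 = 0.9874

0.9874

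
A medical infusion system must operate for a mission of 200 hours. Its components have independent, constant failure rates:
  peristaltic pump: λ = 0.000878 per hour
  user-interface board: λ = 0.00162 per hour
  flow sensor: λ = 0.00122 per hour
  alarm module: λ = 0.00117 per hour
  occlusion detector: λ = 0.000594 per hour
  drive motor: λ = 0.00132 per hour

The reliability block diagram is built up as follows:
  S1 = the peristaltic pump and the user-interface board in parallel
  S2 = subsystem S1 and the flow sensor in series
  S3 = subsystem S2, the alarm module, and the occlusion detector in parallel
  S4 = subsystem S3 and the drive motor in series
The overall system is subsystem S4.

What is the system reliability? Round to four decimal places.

0.7635

R(peristaltic pump) = exp(−0.000878 × 200) = 0.838953
R(user-interface board) = exp(−0.00162 × 200) = 0.723250
R(flow sensor) = exp(−0.00122 × 200) = 0.783488
R(alarm module) = exp(−0.00117 × 200) = 0.791362
R(occlusion detector) = exp(−0.000594 × 200) = 0.887985
R(drive motor) = exp(−0.00132 × 200) = 0.767974
Parallel (peristaltic pump and user-interface board): 1 − (1 − 0.838953)(1 − 0.723250) = 0.955430
Series ([0.955430] and flow sensor): 0.955430 × 0.783488 = 0.748568
Parallel ([0.748568], alarm module, and occlusion detector): 1 − (1 − 0.748568)(1 − 0.791362)(1 − 0.887985) = 0.994124
Series ([0.994124] and drive motor): 0.994124 × 0.767974 = 0.7635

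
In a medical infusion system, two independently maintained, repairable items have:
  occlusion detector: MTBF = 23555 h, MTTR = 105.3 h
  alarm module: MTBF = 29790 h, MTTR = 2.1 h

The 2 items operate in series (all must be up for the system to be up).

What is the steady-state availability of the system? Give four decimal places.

A(occlusion detector) = MTBF/(MTBF+MTTR) = 23555/(23555+105.3) = 0.995550
A(alarm module) = MTBF/(MTBF+MTTR) = 29790/(29790+2.1) = 0.999930
Series availability: 0.995550 × 0.999930 = 0.9955

0.9955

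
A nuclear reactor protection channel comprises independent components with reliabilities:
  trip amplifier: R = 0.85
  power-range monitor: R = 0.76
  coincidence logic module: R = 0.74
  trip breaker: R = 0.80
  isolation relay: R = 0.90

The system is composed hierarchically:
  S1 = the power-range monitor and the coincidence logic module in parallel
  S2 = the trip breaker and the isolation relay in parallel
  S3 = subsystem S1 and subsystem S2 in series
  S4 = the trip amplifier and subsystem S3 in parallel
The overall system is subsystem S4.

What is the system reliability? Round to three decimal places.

0.988

Parallel (power-range monitor and coincidence logic module): 1 − (1 − 0.76000)(1 − 0.74000) = 0.93760
Parallel (trip breaker and isolation relay): 1 − (1 − 0.80000)(1 − 0.90000) = 0.98000
Series ([0.93760] and [0.98000]): 0.93760 × 0.98000 = 0.91885
Parallel (trip amplifier and [0.91885]): 1 − (1 − 0.85000)(1 − 0.91885) = 0.988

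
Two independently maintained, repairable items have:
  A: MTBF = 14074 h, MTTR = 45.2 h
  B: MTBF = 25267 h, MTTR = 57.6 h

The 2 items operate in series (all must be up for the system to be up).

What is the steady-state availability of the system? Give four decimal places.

0.9945

A(A) = MTBF/(MTBF+MTTR) = 14074/(14074+45.2) = 0.996799
A(B) = MTBF/(MTBF+MTTR) = 25267/(25267+57.6) = 0.997726
Series availability: 0.996799 × 0.997726 = 0.9945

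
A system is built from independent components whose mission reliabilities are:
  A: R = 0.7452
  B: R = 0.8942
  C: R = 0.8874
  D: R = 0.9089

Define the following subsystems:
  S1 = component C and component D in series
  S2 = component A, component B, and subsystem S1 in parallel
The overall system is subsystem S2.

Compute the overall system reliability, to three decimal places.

0.995

Series (C and D): 0.88740 × 0.90890 = 0.80656
Parallel (A, B, and [0.80656]): 1 − (1 − 0.74520)(1 − 0.89420)(1 − 0.80656) = 0.995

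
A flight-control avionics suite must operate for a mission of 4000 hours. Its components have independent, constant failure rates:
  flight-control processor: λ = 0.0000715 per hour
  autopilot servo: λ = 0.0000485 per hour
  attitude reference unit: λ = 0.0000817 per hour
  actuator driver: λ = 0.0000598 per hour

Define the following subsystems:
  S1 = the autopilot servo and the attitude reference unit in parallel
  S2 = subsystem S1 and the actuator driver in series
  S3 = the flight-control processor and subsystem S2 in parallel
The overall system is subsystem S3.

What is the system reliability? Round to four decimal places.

0.9375

R(flight-control processor) = exp(−0.0000715 × 4000) = 0.751263
R(autopilot servo) = exp(−0.0000485 × 4000) = 0.823658
R(attitude reference unit) = exp(−0.0000817 × 4000) = 0.721228
R(actuator driver) = exp(−0.0000598 × 4000) = 0.787257
Parallel (autopilot servo and attitude reference unit): 1 − (1 − 0.823658)(1 − 0.721228) = 0.950841
Series ([0.950841] and actuator driver): 0.950841 × 0.787257 = 0.748556
Parallel (flight-control processor and [0.748556]): 1 − (1 − 0.751263)(1 − 0.748556) = 0.9375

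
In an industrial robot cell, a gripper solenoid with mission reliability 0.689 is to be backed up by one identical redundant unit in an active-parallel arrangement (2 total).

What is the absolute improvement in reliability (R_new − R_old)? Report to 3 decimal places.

R_before = 0.689
R_after = 1 − (1 − 0.689)^2 = 0.903
ΔR = 0.903 − 0.689 = 0.214

0.214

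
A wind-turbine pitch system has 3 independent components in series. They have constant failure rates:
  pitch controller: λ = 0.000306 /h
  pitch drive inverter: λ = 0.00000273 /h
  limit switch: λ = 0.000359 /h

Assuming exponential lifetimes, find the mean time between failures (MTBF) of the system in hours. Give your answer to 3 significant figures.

1500

Series of exponential components: λ_sys = Σ λ_i
λ_sys = 0.000306 + 0.00000273 + 0.000359 = 6.6773e-04 /h
MTBF = 1 / λ_sys = 1500 h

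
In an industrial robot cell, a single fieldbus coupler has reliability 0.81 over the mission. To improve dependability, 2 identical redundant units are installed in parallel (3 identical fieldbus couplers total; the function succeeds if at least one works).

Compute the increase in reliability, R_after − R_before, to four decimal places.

R_before = 0.81
R_after = 1 − (1 − 0.81)^3 = 0.9931
ΔR = 0.9931 − 0.81 = 0.1831

0.1831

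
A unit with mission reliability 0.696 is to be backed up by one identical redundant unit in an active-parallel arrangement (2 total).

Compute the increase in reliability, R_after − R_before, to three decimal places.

0.212

R_before = 0.696
R_after = 1 − (1 − 0.696)^2 = 0.908
ΔR = 0.908 − 0.696 = 0.212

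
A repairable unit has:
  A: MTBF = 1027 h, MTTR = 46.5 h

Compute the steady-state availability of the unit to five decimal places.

0.95668

A(A) = MTBF/(MTBF+MTTR) = 1027/(1027+46.5) = 0.95668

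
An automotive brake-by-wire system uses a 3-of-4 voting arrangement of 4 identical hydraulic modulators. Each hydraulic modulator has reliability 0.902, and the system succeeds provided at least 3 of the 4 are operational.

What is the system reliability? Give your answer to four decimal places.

0.9496

R = Σ_{i=3}^{4} C(4,i) p^i (1−p)^{4−i} with p = 0.902
C(4,3)·0.902^3·0.098^1 = 0.287677
C(4,4)·0.902^4·0.098^0 = 0.661951
Sum = 0.9496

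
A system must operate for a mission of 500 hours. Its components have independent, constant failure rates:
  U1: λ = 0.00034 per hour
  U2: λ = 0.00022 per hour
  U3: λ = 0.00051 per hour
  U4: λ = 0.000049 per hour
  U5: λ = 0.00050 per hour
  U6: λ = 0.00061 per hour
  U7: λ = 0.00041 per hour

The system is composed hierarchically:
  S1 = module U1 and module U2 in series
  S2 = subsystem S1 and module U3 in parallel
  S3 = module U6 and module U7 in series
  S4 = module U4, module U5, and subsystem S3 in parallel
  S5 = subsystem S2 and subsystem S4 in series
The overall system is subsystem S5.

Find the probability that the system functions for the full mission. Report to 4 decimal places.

0.9430

R(U1) = exp(−0.00034 × 500) = 0.843665
R(U2) = exp(−0.00022 × 500) = 0.895834
R(U3) = exp(−0.00051 × 500) = 0.774916
R(U4) = exp(−0.000049 × 500) = 0.975798
R(U5) = exp(−0.00050 × 500) = 0.778801
R(U6) = exp(−0.00061 × 500) = 0.737123
R(U7) = exp(−0.00041 × 500) = 0.814647
Series (U1 and U2): 0.843665 × 0.895834 = 0.755784
Parallel ([0.755784] and U3): 1 − (1 − 0.755784)(1 − 0.774916) = 0.945031
Series (U6 and U7): 0.737123 × 0.814647 = 0.600495
Parallel (U4, U5, and [0.600495]): 1 − (1 − 0.975798)(1 − 0.778801)(1 − 0.600495) = 0.997861
Series ([0.945031] and [0.997861]): 0.945031 × 0.997861 = 0.9430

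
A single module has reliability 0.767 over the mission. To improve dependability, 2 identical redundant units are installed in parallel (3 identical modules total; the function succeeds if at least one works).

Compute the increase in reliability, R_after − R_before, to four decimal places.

R_before = 0.767
R_after = 1 − (1 − 0.767)^3 = 0.9874
ΔR = 0.9874 − 0.767 = 0.2204

0.2204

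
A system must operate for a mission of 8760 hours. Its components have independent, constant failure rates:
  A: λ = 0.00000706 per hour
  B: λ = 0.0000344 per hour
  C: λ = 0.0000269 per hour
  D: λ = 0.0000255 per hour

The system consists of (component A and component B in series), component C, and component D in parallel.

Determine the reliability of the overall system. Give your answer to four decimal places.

R(A) = exp(−0.00000706 × 8760) = 0.940028
R(B) = exp(−0.0000344 × 8760) = 0.739823
R(C) = exp(−0.0000269 × 8760) = 0.790062
R(D) = exp(−0.0000255 × 8760) = 0.799811
Series (A and B): 0.940028 × 0.739823 = 0.695454
Parallel ([0.695454], C, and D): 1 − (1 − 0.695454)(1 − 0.790062)(1 − 0.799811) = 0.9872

0.9872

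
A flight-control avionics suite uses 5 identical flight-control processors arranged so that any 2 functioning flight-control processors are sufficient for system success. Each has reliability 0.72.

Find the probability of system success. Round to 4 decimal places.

R = Σ_{i=2}^{5} C(5,i) p^i (1−p)^{5−i} with p = 0.72
C(5,2)·0.72^2·0.28^3 = 0.113799
C(5,3)·0.72^3·0.28^2 = 0.292626
C(5,4)·0.72^4·0.28^1 = 0.376234
C(5,5)·0.72^5·0.28^0 = 0.193492
Sum = 0.9762

0.9762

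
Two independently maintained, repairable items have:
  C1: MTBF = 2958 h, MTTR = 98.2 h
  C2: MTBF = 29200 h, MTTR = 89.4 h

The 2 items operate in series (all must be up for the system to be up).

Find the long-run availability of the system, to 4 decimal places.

0.9649

A(C1) = MTBF/(MTBF+MTTR) = 2958/(2958+98.2) = 0.967869
A(C2) = MTBF/(MTBF+MTTR) = 29200/(29200+89.4) = 0.996948
Series availability: 0.967869 × 0.996948 = 0.9649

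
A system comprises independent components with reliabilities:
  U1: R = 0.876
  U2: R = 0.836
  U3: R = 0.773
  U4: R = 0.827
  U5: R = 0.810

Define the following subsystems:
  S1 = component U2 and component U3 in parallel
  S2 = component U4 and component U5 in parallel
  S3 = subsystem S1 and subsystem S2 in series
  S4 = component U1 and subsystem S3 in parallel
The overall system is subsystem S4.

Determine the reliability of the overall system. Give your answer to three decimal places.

Parallel (U2 and U3): 1 − (1 − 0.83600)(1 − 0.77300) = 0.96277
Parallel (U4 and U5): 1 − (1 − 0.82700)(1 − 0.81000) = 0.96713
Series ([0.96277] and [0.96713]): 0.96277 × 0.96713 = 0.93112
Parallel (U1 and [0.93112]): 1 − (1 − 0.87600)(1 − 0.93112) = 0.991

0.991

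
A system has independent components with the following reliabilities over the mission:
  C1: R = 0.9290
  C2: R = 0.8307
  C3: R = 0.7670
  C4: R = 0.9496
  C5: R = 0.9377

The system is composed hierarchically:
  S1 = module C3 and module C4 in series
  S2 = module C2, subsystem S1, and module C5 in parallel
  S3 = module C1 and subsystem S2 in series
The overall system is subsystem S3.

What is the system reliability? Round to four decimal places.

Series (C3 and C4): 0.767000 × 0.949600 = 0.728343
Parallel (C2, [0.728343], and C5): 1 − (1 − 0.830700)(1 − 0.728343)(1 − 0.937700) = 0.997135
Series (C1 and [0.997135]): 0.929000 × 0.997135 = 0.9263

0.9263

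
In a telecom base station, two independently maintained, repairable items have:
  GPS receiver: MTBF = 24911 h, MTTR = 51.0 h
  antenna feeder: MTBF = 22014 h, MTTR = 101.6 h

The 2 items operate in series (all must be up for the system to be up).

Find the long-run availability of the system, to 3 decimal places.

0.993

A(GPS receiver) = MTBF/(MTBF+MTTR) = 24911/(24911+51.0) = 0.997957
A(antenna feeder) = MTBF/(MTBF+MTTR) = 22014/(22014+101.6) = 0.995406
Series availability: 0.997957 × 0.995406 = 0.993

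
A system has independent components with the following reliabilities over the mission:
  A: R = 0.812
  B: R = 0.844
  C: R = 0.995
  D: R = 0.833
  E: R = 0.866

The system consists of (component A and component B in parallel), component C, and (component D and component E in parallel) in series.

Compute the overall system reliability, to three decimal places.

0.944

Parallel (A and B): 1 − (1 − 0.81200)(1 − 0.84400) = 0.97067
Parallel (D and E): 1 − (1 − 0.83300)(1 − 0.86600) = 0.97762
Series ([0.97067], C, and [0.97762]): 0.97067 × 0.99500 × 0.97762 = 0.944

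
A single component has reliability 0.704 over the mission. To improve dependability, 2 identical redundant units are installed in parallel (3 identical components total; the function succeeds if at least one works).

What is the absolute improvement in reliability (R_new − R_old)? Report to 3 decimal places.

0.270

R_before = 0.704
R_after = 1 − (1 − 0.704)^3 = 0.974
ΔR = 0.974 − 0.704 = 0.270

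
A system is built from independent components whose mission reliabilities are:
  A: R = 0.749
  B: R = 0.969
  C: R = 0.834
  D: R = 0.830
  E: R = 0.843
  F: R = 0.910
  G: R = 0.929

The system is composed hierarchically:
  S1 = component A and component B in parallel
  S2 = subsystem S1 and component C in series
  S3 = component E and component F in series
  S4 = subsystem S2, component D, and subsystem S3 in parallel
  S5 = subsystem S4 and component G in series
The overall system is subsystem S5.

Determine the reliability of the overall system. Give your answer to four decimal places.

Parallel (A and B): 1 − (1 − 0.749000)(1 − 0.969000) = 0.992219
Series ([0.992219] and C): 0.992219 × 0.834000 = 0.827511
Series (E and F): 0.843000 × 0.910000 = 0.767130
Parallel ([0.827511], D, and [0.767130]): 1 − (1 − 0.827511)(1 − 0.830000)(1 − 0.767130) = 0.993172
Series ([0.993172] and G): 0.993172 × 0.929000 = 0.9227

0.9227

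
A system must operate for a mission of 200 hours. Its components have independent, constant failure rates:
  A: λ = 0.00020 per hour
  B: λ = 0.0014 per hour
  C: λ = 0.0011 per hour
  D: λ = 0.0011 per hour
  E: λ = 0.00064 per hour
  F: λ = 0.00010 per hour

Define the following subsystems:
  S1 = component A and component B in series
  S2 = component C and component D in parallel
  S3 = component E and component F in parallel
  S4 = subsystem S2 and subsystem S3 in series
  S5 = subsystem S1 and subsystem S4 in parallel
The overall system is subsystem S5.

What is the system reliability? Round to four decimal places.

0.9887

R(A) = exp(−0.00020 × 200) = 0.960789
R(B) = exp(−0.0014 × 200) = 0.755784
R(C) = exp(−0.0011 × 200) = 0.802519
R(D) = exp(−0.0011 × 200) = 0.802519
R(E) = exp(−0.00064 × 200) = 0.879853
R(F) = exp(−0.00010 × 200) = 0.980199
Series (A and B): 0.960789 × 0.755784 = 0.726149
Parallel (C and D): 1 − (1 − 0.802519)(1 − 0.802519) = 0.961001
Parallel (E and F): 1 − (1 − 0.879853)(1 − 0.980199) = 0.997621
Series ([0.961001] and [0.997621]): 0.961001 × 0.997621 = 0.958715
Parallel ([0.726149] and [0.958715]): 1 − (1 − 0.726149)(1 − 0.958715) = 0.9887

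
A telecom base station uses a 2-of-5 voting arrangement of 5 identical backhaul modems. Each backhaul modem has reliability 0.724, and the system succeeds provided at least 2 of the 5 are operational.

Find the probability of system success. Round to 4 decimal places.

0.9774

R = Σ_{i=2}^{5} C(5,i) p^i (1−p)^{5−i} with p = 0.724
C(5,2)·0.724^2·0.276^3 = 0.110206
C(5,3)·0.724^3·0.276^2 = 0.289091
C(5,4)·0.724^4·0.276^1 = 0.379169
C(5,5)·0.724^5·0.276^0 = 0.198927
Sum = 0.9774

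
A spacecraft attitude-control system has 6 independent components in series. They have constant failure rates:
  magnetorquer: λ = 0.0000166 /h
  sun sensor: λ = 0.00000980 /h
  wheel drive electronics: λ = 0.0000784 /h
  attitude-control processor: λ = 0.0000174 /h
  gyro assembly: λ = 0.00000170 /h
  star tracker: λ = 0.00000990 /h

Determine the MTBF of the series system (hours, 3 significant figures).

7470

Series of exponential components: λ_sys = Σ λ_i
λ_sys = 0.0000166 + 0.00000980 + 0.0000784 + 0.0000174 + 0.00000170 + 0.00000990 = 1.3380e-04 /h
MTBF = 1 / λ_sys = 7470 h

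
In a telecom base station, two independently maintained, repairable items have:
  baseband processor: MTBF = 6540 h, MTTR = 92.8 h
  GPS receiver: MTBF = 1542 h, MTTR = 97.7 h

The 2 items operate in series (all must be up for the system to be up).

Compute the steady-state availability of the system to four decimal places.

A(baseband processor) = MTBF/(MTBF+MTTR) = 6540/(6540+92.8) = 0.986009
A(GPS receiver) = MTBF/(MTBF+MTTR) = 1542/(1542+97.7) = 0.940416
Series availability: 0.986009 × 0.940416 = 0.9273

0.9273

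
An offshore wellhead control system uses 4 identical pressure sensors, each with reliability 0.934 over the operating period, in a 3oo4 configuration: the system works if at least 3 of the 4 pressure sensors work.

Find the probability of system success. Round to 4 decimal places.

0.9761

R = Σ_{i=3}^{4} C(4,i) p^i (1−p)^{4−i} with p = 0.934
C(4,3)·0.934^3·0.066^1 = 0.215102
C(4,4)·0.934^4·0.066^0 = 0.761005
Sum = 0.9761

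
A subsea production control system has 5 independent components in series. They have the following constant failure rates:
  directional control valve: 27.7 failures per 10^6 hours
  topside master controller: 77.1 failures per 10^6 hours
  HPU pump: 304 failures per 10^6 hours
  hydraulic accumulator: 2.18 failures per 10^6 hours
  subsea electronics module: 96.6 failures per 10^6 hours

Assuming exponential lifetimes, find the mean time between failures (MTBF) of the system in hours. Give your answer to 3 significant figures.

Series of exponential components: λ_sys = Σ λ_i
λ_sys = 0.0000277 + 0.0000771 + 0.000304 + 0.00000218 + 0.0000966 = 5.0758e-04 /h
MTBF = 1 / λ_sys = 1970 h

1970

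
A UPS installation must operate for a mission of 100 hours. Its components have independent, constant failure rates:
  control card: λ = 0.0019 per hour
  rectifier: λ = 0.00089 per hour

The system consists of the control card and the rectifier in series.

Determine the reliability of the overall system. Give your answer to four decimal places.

0.7565

R(control card) = exp(−0.0019 × 100) = 0.826959
R(rectifier) = exp(−0.00089 × 100) = 0.914846
Series (control card and rectifier): 0.826959 × 0.914846 = 0.7565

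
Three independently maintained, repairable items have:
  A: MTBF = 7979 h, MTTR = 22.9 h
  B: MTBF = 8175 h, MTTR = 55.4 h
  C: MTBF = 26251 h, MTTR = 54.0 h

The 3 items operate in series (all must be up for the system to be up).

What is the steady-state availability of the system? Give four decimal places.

0.9884

A(A) = MTBF/(MTBF+MTTR) = 7979/(7979+22.9) = 0.997138
A(B) = MTBF/(MTBF+MTTR) = 8175/(8175+55.4) = 0.993269
A(C) = MTBF/(MTBF+MTTR) = 26251/(26251+54.0) = 0.997947
Series availability: 0.997138 × 0.993269 × 0.997947 = 0.9884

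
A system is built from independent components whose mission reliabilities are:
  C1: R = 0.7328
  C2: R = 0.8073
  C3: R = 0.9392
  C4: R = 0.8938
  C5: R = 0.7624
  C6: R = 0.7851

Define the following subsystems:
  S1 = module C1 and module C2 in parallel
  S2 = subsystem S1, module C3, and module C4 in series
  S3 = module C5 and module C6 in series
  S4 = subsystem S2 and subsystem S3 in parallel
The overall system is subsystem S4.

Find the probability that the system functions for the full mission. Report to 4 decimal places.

0.9182

Parallel (C1 and C2): 1 − (1 − 0.732800)(1 − 0.807300) = 0.948511
Series ([0.948511], C3, and C4): 0.948511 × 0.939200 × 0.893800 = 0.796234
Series (C5 and C6): 0.762400 × 0.785100 = 0.598560
Parallel ([0.796234] and [0.598560]): 1 − (1 − 0.796234)(1 − 0.598560) = 0.9182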